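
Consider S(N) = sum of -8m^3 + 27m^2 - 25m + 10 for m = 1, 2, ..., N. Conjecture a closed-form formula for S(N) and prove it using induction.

We claim S(N) = -N(2N^3 - 5N^2 + N - 2) for all N ≥ 1.
Base step (N = 1): S(1) = 4, and the closed form gives 4. They agree.
Inductive step: suppose the statement holds for some m ≥ 1, so S(m) = m(-2m^3 + 5m^2 - m + 2).
Then S(m+1) = S(m) + (-8m^3 + 3m^2 + 5m + 4) = (m(-2m^3 + 5m^2 - m + 2)) + (-8m^3 + 3m^2 + 5m + 4).
Simplifying, S(m+1) = -(m + 1)(2m^3 + m^2 - 3m - 4) = -(m+1)(2(m+1)^3 - 5(m+1)^2 + (m+1) - 2),
which is the closed form with N = m+1.
Hence, by induction on N, the claim holds for every N ≥ 1.

S(N) = -N(2N^3 - 5N^2 + N - 2)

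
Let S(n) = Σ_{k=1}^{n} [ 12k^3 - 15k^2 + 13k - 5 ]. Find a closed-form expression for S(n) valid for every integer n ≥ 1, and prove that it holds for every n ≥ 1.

We claim S(n) = n(3n^3 + n^2 + 2n - 1) for all n ≥ 1.
Base case (n = 1): S(1) = 5, and the closed form gives 5. They agree.
For the inductive step, assume it holds for an arbitrary k ≥ 1, so S(k) = k(3k^3 + k^2 + 2k - 1).
Then S(k+1) = S(k) + (12k^3 + 21k^2 + 19k + 5) = (k(3k^3 + k^2 + 2k - 1)) + (12k^3 + 21k^2 + 19k + 5).
Simplifying, S(k+1) = (k + 1)(3k^3 + 10k^2 + 13k + 5) = (k+1)(3(k+1)^3 + (k+1)^2 + 2(k+1) - 1),
which is the closed form with n = k+1.
By the principle of mathematical induction, the result holds for all n ≥ 1.

S(n) = n(3n^3 + n^2 + 2n - 1)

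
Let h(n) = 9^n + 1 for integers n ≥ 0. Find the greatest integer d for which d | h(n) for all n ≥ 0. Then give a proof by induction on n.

d = 2

Computing the first values: h(0) = 2 and h(1) = 10; gcd(2, 10) = 2, so d ≤ 2.
We prove 2 | 9^n + 1 for all n ≥ 0 by induction on n.
For the base case n = 0: h(0) = 2 = 2·(1), so 2 | h(0).
Inductive step: suppose the statement holds for some k ≥ 0, i.e. 2 | h(k). Then
h(k+1) = 9^(k+1) + 1 = 9·(9^k + 1) - 8 = 9·h(k) - 8. The first term is divisible by 2 by the inductive hypothesis, and -8 is divisible by 2. Hence 2 | h(k+1).
Hence, by induction on n, the claim holds for every n ≥ 0.
Therefore the largest such d is 2.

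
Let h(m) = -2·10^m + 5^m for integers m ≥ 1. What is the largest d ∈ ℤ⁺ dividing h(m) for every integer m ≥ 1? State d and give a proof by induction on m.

Computing the first values: h(1) = -15 and h(2) = -175; gcd(-15, -175) = 5, so d ≤ 5.
We prove 5 | -2·10^m + 5^m for all m ≥ 1 by induction on m.
Base step (m = 1): h(1) = -15 = 5·(-3), so 5 | h(1).
For the inductive step, assume it holds for an arbitrary r ≥ 1, i.e. 5 | h(r). Then
h(r+1) − 10·h(r) = (-2·10^(r+1) + 5^(r+1)) − 10·(-2·10^r + 5^r) = (1)·5^r·(5 − 10) = (-5)·5^r. Since 5 | h(r) by the inductive hypothesis, 5 | 10·h(r); and 5 | -5 since -5 = 5·-1. Therefore 5 | h(r+1).
This completes the induction.
Therefore the largest such d is 5.

d = 5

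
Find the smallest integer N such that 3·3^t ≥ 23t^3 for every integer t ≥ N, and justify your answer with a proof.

At t = 7: 6561 < 7889, so the inequality fails and N ≥ 8. We prove 3·3^t ≥ 23t^3 for all t ≥ 8.
When t = 8: 3·3^t = 19683 and 23t^3 = 11776, so 19683 ≥ 11776.
Suppose the result is true for t = r, so 3·3^r ≥ 23r^3.
Then 3·3^(r + 1) = 3·(3·3^r) ≥ 3·(23r^3).
Also, for r ≥ 8 we have 3·(23r^3) ≥ 23(r+1)^3, since 3 ≥ (1 + 1/r)^3 for all r ≥ 8.
Combining, 3·3^(r + 1) ≥ 23(r+1)^3.
This completes the induction.
Hence the smallest such N is 8.

N = 8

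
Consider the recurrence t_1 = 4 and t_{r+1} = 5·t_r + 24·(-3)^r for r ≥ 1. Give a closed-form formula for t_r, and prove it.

t_r = (-3)^(r + 1) - 5^r

Computing the first terms: t_1 = 4, t_2 = -52, t_3 = -44. This suggests t_r = (-3)^(r + 1) - 5^r.
When r = 1: the formula gives 4 = 4 = t_1.
For the inductive step, assume it holds for an arbitrary k ≥ 1, so t_k = (-3)^(k + 1) - 5^k.
Then t_{k+1} = 5·t_k + 24·(-3)^k = 5·((-3)^(k + 1) - 5^k) + 24·(-3)^k = (-3)^(k + 2) - 5^(k + 1) = (-3)^((k+1) + 1) - 5^(k+1),
which is the claimed formula at r = k+1.
By the principle of mathematical induction, the result holds for all r ≥ 1.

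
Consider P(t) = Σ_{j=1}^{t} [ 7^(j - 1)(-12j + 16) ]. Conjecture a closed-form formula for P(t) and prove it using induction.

We claim P(t) = 7^t(-2t + 3) - 3 for all t ≥ 1.
For the base case t = 1: P(1) = 4, and the closed form gives 4. They agree.
Suppose the result is true for t = j, so P(j) = 7^j(-2j + 3) - 3.
Then P(j+1) = P(j) + (7^j(-12j + 4)) = (7^j(-2j + 3) - 3) + (7^j(-12j + 4)).
Simplifying, P(j+1) = -14·7^j·j + 7·7^j - 3 = 7^(j+1)(-2(j+1) + 3) - 3,
which is the closed form with t = j+1.
By induction, the statement is established for all t ≥ 1.

P(t) = 7^t(-2t + 3) - 3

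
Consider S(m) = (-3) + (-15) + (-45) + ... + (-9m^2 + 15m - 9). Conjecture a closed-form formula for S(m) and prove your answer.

We claim S(m) = -3m(m^2 - m + 1) for all m ≥ 1.
When m = 1: S(1) = -3, and the closed form gives -3. They agree.
Suppose the result is true for m = k, so S(k) = 3k(-k^2 + k - 1).
Then S(k+1) = S(k) + (-9k^2 - 3k - 3) = (3k(-k^2 + k - 1)) + (-9k^2 - 3k - 3).
Simplifying, S(k+1) = -3(k + 1)(k^2 + k + 1) = -3(k+1)((k+1)^2 - (k+1) + 1),
which is the closed form with m = k+1.
By the principle of mathematical induction, the result holds for all m ≥ 1.

S(m) = -3m(m^2 - m + 1)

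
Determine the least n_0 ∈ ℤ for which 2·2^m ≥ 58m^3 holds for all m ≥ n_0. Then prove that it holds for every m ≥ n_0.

n_0 = 18

At m = 17: 262144 < 284954, so the inequality fails and n_0 ≥ 18. We prove 2·2^m ≥ 58m^3 for all m ≥ 18.
Base step (m = 18): 2·2^m = 524288 and 58m^3 = 338256, so 524288 ≥ 338256.
For the inductive step, assume it holds for an arbitrary j ≥ 18, so 2·2^j ≥ 58j^3.
Then 2·2^(j + 1) = 2·(2·2^j) ≥ 2·(58j^3).
Also, for j ≥ 18 we have 2·(58j^3) ≥ 58(j+1)^3, since 2 ≥ (1 + 1/j)^3 for all j ≥ 18.
Combining, 2·2^(j + 1) ≥ 58(j+1)^3.
By induction, the statement is established for all m ≥ 18.
Hence the smallest such n_0 is 18.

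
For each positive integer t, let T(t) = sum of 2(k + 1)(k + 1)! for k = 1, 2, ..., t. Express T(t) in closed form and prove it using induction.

We claim T(t) = 2(t + 2)! - 4 for all t ≥ 1.
When t = 1: T(1) = 8, and the closed form gives 8. They agree.
Inductive step: suppose the statement holds for some k ≥ 1, so T(k) = 2(k + 2)! - 4.
Then T(k+1) = T(k) + (2(k + 2)(k + 2)!) = (2(k + 2)! - 4) + (2(k + 2)(k + 2)!).
Simplifying, T(k+1) = 2((k+1) + 2)! - 4,
which is the closed form with t = k+1.
Hence, by induction on t, the claim holds for every t ≥ 1.

T(t) = 2(t + 2)! - 4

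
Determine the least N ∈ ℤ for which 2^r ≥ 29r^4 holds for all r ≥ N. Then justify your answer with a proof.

N = 23

At r = 22: 4194304 < 6793424, so the inequality fails and N ≥ 23. We prove 2^r ≥ 29r^4 for all r ≥ 23.
Base step (r = 23): 2^r = 8388608 and 29r^4 = 8115389, so 8388608 ≥ 8115389.
Inductive step: assume the claim holds for r = k, so 2^k ≥ 29k^4.
Then 2^(k + 1) = 2·(2^k) ≥ 2·(29k^4).
Also, for k ≥ 23 we have 2·(29k^4) ≥ 29(k+1)^4, since 2 ≥ (1 + 1/k)^4 for all k ≥ 23.
Combining, 2^(k + 1) ≥ 29(k+1)^4.
By induction, the statement is established for all r ≥ 23.
Hence the smallest such N is 23.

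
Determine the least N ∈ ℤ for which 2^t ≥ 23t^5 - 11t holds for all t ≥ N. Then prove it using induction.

N = 29

At t = 28: 268435456 < 395838156, so the inequality fails and N ≥ 29. We prove 2^t ≥ 23t^5 - 11t for all t ≥ 29.
Base step (t = 29): 2^t = 536870912 and 23t^5 - 11t = 471756108, so 536870912 ≥ 471756108.
Suppose the result is true for t = i, so 2^i ≥ 23i^5 - 11i.
Then 2^(i + 1) = 2·(2^i) ≥ 2·(23i^5 - 11i).
Also, for i ≥ 29 we have 2·(23i^5 - 11i) ≥ 23(i+1)^5 - 11(i+1), since 2·(23i^5 - 11i) − (23(i+1)^5 - 11(i+1)) = 23i^5 - 115i^4 - 230i^3 - 230i^2 - 126i - 12, which is nonnegative for all i ≥ 29.
Combining, 2^(i + 1) ≥ 23(i+1)^5 - 11(i+1).
This completes the induction.
Hence the smallest such N is 29.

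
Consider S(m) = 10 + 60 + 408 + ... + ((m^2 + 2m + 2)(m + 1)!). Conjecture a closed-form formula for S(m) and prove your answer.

We claim S(m) = (m + 1)(m + 2)! - 2 for all m ≥ 1.
When m = 1: S(1) = 10, and the closed form gives 10. They agree.
Inductive step: suppose the statement holds for some p ≥ 1, so S(p) = (p + 1)(p + 2)! - 2.
Then S(p+1) = S(p) + ((p^2 + 4p + 5)(p + 2)!) = ((p + 1)(p + 2)! - 2) + ((p^2 + 4p + 5)(p + 2)!).
Simplifying, S(p+1) = ((p+1) + 1)((p+1) + 2)! - 2,
which is the closed form with m = p+1.
Hence, by induction on m, the claim holds for every m ≥ 1.

S(m) = (m + 1)(m + 2)! - 2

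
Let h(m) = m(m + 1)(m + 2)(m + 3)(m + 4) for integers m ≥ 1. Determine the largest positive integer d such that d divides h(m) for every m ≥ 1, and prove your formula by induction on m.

d = 120

Computing the first values: h(1) = 120 and h(2) = 720; gcd(120, 720) = 120, so d ≤ 120.
We prove 120 | m(m + 1)(m + 2)(m + 3)(m + 4) for all m ≥ 1 by induction on m.
For the base case m = 1: h(1) = 120 = 120·(1), so 120 | h(1).
For the inductive step, assume it holds for an arbitrary j ≥ 1, i.e. 120 | h(j). Then
h(j+1) − h(j) = (j+1)·(j+2)·(j+3)·(j+4)·(j+5) − j·(j+1)·(j+2)·(j+3)·(j+4) = (j+1)·(j+2)·(j+3)·(j+4)·[(j+5) − j] = 5·(j+1)·(j+2)·(j+3)·(j+4). The product of 4 consecutive integers is divisible by (4)! = 24, so h(j+1) − h(j) is divisible by 5·24 = 120. By the inductive hypothesis 120 | h(j), hence 120 | h(j+1).
Hence, by induction on m, the claim holds for every m ≥ 1.
Therefore the largest such d is 120.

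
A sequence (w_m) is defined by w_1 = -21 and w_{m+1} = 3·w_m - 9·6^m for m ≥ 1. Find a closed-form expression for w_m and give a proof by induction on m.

Computing the first terms: w_1 = -21, w_2 = -117, w_3 = -675. This suggests w_m = -3^m - 3·6^m.
Base case (m = 1): the formula gives -21 = -21 = w_1.
Inductive step: assume the claim holds for m = p, so w_p = -3^p - 3·6^p.
Then w_{p+1} = 3·w_p - 9·6^p = 3·(-3^p - 3·6^p) - 9·6^p = -3^(p + 1) - 3·6^(p + 1),
which is the claimed formula at m = p+1.
This completes the induction.

w_m = -3^m - 3·6^m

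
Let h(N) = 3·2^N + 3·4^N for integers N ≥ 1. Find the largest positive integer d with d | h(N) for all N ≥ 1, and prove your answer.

d = 6

Computing the first values: h(1) = 18 and h(2) = 60; gcd(18, 60) = 6, so d ≤ 6.
We prove 6 | 3·2^N + 3·4^N for all N ≥ 1 by induction on N.
For the base case N = 1: h(1) = 18 = 6·(3), so 6 | h(1).
Suppose the result is true for N = i, i.e. 6 | h(i). Then
h(i+1) − 4·h(i) = (3·2^(i+1) + 3·4^(i+1)) − 4·(3·2^i + 3·4^i) = (3)·2^i·(2 − 4) = (-6)·2^i. Since 6 | h(i) by the inductive hypothesis, 6 | 4·h(i); and 6 | -6 since -6 = 6·-1. Therefore 6 | h(i+1).
Hence, by induction on N, the claim holds for every N ≥ 1.
Therefore the largest such d is 6.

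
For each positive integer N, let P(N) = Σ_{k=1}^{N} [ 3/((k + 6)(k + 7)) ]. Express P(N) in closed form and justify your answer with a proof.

P(N) = 3N/(7(N + 7))

We claim P(N) = 3N/(7(N + 7)) for all N ≥ 1.
For the base case N = 1: P(1) = 3/56, and the closed form gives 3/56. They agree.
Inductive step: assume the claim holds for N = k, so P(k) = 3k/(7(k + 7)).
Then P(k+1) = P(k) + (3/((k + 7)(k + 8))) = (3k/(7(k + 7))) + (3/((k + 7)(k + 8))).
Simplifying, P(k+1) = 3(k + 1)/(7(k + 8)) = 3(k+1)/(7((k+1) + 7)),
which is the closed form with N = k+1.
By the principle of mathematical induction, the result holds for all N ≥ 1.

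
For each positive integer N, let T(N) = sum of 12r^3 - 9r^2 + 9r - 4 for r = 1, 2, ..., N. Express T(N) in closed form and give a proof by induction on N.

We claim T(N) = N(3N^3 + 3N^2 + 3N - 1) for all N ≥ 1.
Base case (N = 1): T(1) = 8, and the closed form gives 8. They agree.
For the inductive step, assume it holds for an arbitrary r ≥ 1, so T(r) = r(3r^3 + 3r^2 + 3r - 1).
Then T(r+1) = T(r) + (12r^3 + 27r^2 + 27r + 8) = (r(3r^3 + 3r^2 + 3r - 1)) + (12r^3 + 27r^2 + 27r + 8).
Simplifying, T(r+1) = (r + 1)(3r^3 + 12r^2 + 18r + 8) = (r+1)(3(r+1)^3 + 3(r+1)^2 + 3(r+1) - 1),
which is the closed form with N = r+1.
Hence, by induction on N, the claim holds for every N ≥ 1.

T(N) = N(3N^3 + 3N^2 + 3N - 1)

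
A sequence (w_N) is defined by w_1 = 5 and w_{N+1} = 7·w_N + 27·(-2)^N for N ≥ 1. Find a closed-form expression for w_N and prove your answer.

Computing the first terms: w_1 = 5, w_2 = -19, w_3 = -25. This suggests w_N = -3(-2)^N - 7^(N - 1).
Base case (N = 1): the formula gives 5 = 5 = w_1.
Inductive step: assume the claim holds for N = r, so w_r = -3(-2)^r - 7^(r - 1).
Then w_{r+1} = 7·w_r + 27·(-2)^r = 7·(-3(-2)^r - 7^(r - 1)) + 27·(-2)^r = -3(-2)^(r + 1) - 7^r = -3(-2)^(r+1) - 7^((r+1) - 1),
which is the claimed formula at N = r+1.
This completes the induction.

w_N = -3(-2)^N - 7^(N - 1)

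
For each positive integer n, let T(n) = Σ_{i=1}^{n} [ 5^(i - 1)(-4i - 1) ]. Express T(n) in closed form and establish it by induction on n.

We claim T(n) = -5^n·n for all n ≥ 1.
For the base case n = 1: T(1) = -5, and the closed form gives -5. They agree.
For the inductive step, assume it holds for an arbitrary i ≥ 1, so T(i) = -5^i·i.
Then T(i+1) = T(i) + (5^i(-4i - 5)) = (-5^i·i) + (5^i(-4i - 5)).
Simplifying, T(i+1) = 5^(i + 1)(-i - 1) = -5^(i+1)·(i+1),
which is the closed form with n = i+1.
Hence, by induction on n, the claim holds for every n ≥ 1.

T(n) = -5^n·n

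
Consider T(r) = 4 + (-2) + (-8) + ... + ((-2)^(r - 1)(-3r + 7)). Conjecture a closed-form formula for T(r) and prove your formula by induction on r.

T(r) = (-2)^r(r - 2) + 2

We claim T(r) = (-2)^r(r - 2) + 2 for all r ≥ 1.
When r = 1: T(1) = 4, and the closed form gives 4. They agree.
Inductive step: assume the claim holds for r = i, so T(i) = (-2)^i(i - 2) + 2.
Then T(i+1) = T(i) + ((-2)^i(-3i + 4)) = ((-2)^i(i - 2) + 2) + ((-2)^i(-3i + 4)).
Simplifying, T(i+1) = -2(-2)^i·i + 2(-2)^i + 2 = (-2)^(i+1)((i+1) - 2) + 2,
which is the closed form with r = i+1.
This completes the induction.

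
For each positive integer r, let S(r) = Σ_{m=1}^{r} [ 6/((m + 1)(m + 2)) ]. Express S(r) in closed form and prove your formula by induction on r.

We claim S(r) = 3r/(r + 2) for all r ≥ 1.
When r = 1: S(1) = 1, and the closed form gives 1. They agree.
Suppose the result is true for r = m, so S(m) = 3m/(m + 2).
Then S(m+1) = S(m) + (6/((m + 2)(m + 3))) = (3m/(m + 2)) + (6/((m + 2)(m + 3))).
Simplifying, S(m+1) = 3(m + 1)/(m + 3) = 3(m+1)/((m+1) + 2),
which is the closed form with r = m+1.
By induction, the statement is established for all r ≥ 1.

S(r) = 3r/(r + 2)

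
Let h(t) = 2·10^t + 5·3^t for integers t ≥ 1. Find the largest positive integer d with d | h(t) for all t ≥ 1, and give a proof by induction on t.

Computing the first values: h(1) = 35 and h(2) = 245; gcd(35, 245) = 35, so d ≤ 35.
We prove 35 | 2·10^t + 5·3^t for all t ≥ 1 by induction on t.
When t = 1: h(1) = 35 = 35·(1), so 35 | h(1).
Inductive step: assume the claim holds for t = m, i.e. 35 | h(m). Then
h(m+1) − 10·h(m) = (2·10^(m+1) + 5·3^(m+1)) − 10·(2·10^m + 5·3^m) = (5)·3^m·(3 − 10) = (-35)·3^m. Since 35 | h(m) by the inductive hypothesis, 35 | 10·h(m); and 35 | -35 since -35 = 35·-1. Therefore 35 | h(m+1).
Hence, by induction on t, the claim holds for every t ≥ 1.
Therefore the largest such d is 35.

d = 35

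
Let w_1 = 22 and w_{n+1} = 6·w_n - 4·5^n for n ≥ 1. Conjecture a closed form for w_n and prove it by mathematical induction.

w_n = 4·5^n + 2·6^(n - 1)

Computing the first terms: w_1 = 22, w_2 = 112, w_3 = 572. This suggests w_n = 4·5^n + 2·6^(n - 1).
When n = 1: the formula gives 22 = 22 = w_1.
Inductive step: assume the claim holds for n = p, so w_p = 4·5^p + 2·6^(p - 1).
Then w_{p+1} = 6·w_p - 4·5^p = 6·(4·5^p + 2·6^(p - 1)) - 4·5^p = 4·5^(p + 1) + 2·6^p = 4·5^(p+1) + 2·6^((p+1) - 1),
which is the claimed formula at n = p+1.
This completes the induction.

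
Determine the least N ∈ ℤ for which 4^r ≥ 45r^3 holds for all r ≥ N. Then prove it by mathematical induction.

N = 7

At r = 6: 4096 < 9720, so the inequality fails and N ≥ 7. We prove 4^r ≥ 45r^3 for all r ≥ 7.
Base case (r = 7): 4^r = 16384 and 45r^3 = 15435, so 16384 ≥ 15435.
For the inductive step, assume it holds for an arbitrary m ≥ 7, so 4^m ≥ 45m^3.
Then 4^(m + 1) = 4·(4^m) ≥ 4·(45m^3).
Also, for m ≥ 7 we have 4·(45m^3) ≥ 45(m+1)^3, since 4 ≥ (1 + 1/m)^3 for all m ≥ 7.
Combining, 4^(m + 1) ≥ 45(m+1)^3.
By the principle of mathematical induction, the result holds for all r ≥ 7.
Hence the smallest such N is 7.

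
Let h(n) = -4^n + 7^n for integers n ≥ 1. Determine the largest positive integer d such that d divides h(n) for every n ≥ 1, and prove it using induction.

Computing the first values: h(1) = 3 and h(2) = 33; gcd(3, 33) = 3, so d ≤ 3.
We prove 3 | -4^n + 7^n for all n ≥ 1 by induction on n.
Base case (n = 1): h(1) = 3 = 3·(1), so 3 | h(1).
Suppose the result is true for n = j, i.e. 3 | h(j). Then
7^{j+1} − 4^{j+1} = 7·7^j − 4·4^j = 7·(7^j − 4^j) + (3)·4^j. The first term is divisible by 3 by the inductive hypothesis, and the second term (3)·4^j is divisible by 3 since 3 | 3. Hence 3 | h(j+1).
By induction, the statement is established for all n ≥ 1.
Therefore the largest such d is 3.

d = 3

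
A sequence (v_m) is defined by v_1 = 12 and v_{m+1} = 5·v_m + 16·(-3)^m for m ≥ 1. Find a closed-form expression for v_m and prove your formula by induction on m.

Computing the first terms: v_1 = 12, v_2 = 12, v_3 = 204. This suggests v_m = -2(-3)^m + 6·5^(m - 1).
Base step (m = 1): the formula gives 12 = 12 = v_1.
Suppose the result is true for m = j, so v_j = -2(-3)^j + 6·5^(j - 1).
Then v_{j+1} = 5·v_j + 16·(-3)^j = 5·(-2(-3)^j + 6·5^(j - 1)) + 16·(-3)^j = -2(-3)^(j + 1) + 6·5^j = -2(-3)^(j+1) + 6·5^((j+1) - 1),
which is the claimed formula at m = j+1.
Hence, by induction on m, the claim holds for every m ≥ 1.

v_m = -2(-3)^m + 6·5^(m - 1)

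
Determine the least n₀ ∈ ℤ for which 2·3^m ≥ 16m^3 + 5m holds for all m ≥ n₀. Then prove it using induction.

At m = 7: 4374 < 5523, so the inequality fails and n₀ ≥ 8. We prove 2·3^m ≥ 16m^3 + 5m for all m ≥ 8.
For the base case m = 8: 2·3^m = 13122 and 16m^3 + 5m = 8232, so 13122 ≥ 8232.
For the inductive step, assume it holds for an arbitrary j ≥ 8, so 2·3^j ≥ 16j^3 + 5j.
Then 2·3^(j + 1) = 3·(2·3^j) ≥ 3·(16j^3 + 5j).
Also, for j ≥ 8 we have 3·(16j^3 + 5j) ≥ 16(j+1)^3 + 5(j+1), since 3·(16j^3 + 5j) − (16(j+1)^3 + 5(j+1)) = 32j^3 - 48j^2 - 38j - 21, which is nonnegative for all j ≥ 8.
Combining, 2·3^(j + 1) ≥ 16(j+1)^3 + 5(j+1).
Hence, by induction on m, the claim holds for every m ≥ 8.
Hence the smallest such n₀ is 8.

n₀ = 8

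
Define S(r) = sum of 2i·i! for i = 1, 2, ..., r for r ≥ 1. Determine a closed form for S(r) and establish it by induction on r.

We claim S(r) = (2r + 2)r! - 2 for all r ≥ 1.
Base case (r = 1): S(1) = 2, and the closed form gives 2. They agree.
For the inductive step, assume it holds for an arbitrary i ≥ 1, so S(i) = (2i + 2)i! - 2.
Then S(i+1) = S(i) + (2(i + 1)(i + 1)!) = ((2i + 2)i! - 2) + (2(i + 1)(i + 1)!).
Simplifying, S(i+1) = (2(i+1) + 2)(i+1)! - 2,
which is the closed form with r = i+1.
By induction, the statement is established for all r ≥ 1.

S(r) = (2r + 2)r! - 2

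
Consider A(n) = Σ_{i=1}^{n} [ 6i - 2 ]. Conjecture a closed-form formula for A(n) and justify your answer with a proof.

A(n) = n(3n + 1)

We claim A(n) = n(3n + 1) for all n ≥ 1.
For the base case n = 1: A(1) = 4, and the closed form gives 4. They agree.
Suppose the result is true for n = i, so A(i) = i(3i + 1).
Then A(i+1) = A(i) + (6i + 4) = (i(3i + 1)) + (6i + 4).
Simplifying, A(i+1) = (i + 1)(3i + 4) = (i+1)(3(i+1) + 1),
which is the closed form with n = i+1.
By induction, the statement is established for all n ≥ 1.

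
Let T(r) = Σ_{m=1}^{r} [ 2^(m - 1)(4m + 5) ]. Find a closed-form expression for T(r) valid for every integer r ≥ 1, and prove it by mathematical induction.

We claim T(r) = 2^r(4r + 1) - 1 for all r ≥ 1.
Base case (r = 1): T(1) = 9, and the closed form gives 9. They agree.
For the inductive step, assume it holds for an arbitrary m ≥ 1, so T(m) = 2^m(4m + 1) - 1.
Then T(m+1) = T(m) + (2^m(4m + 9)) = (2^m(4m + 1) - 1) + (2^m(4m + 9)).
Simplifying, T(m+1) = 8·2^m·m + 10·2^m - 1 = 2^(m+1)(4(m+1) + 1) - 1,
which is the closed form with r = m+1.
This completes the induction.

T(r) = 2^r(4r + 1) - 1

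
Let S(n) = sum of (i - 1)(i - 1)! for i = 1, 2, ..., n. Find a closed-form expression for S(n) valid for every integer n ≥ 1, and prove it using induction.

We claim S(n) = n! - 1 for all n ≥ 1.
Base step (n = 1): S(1) = 0, and the closed form gives 0. They agree.
Inductive step: suppose the statement holds for some i ≥ 1, so S(i) = i! - 1.
Then S(i+1) = S(i) + (i·i!) = (i! - 1) + (i·i!).
Simplifying, S(i+1) = (i+1)! - 1,
which is the closed form with n = i+1.
By induction, the statement is established for all n ≥ 1.

S(n) = n! - 1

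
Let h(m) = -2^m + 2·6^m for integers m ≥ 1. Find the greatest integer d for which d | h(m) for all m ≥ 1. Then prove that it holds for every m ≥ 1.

Computing the first values: h(1) = 10 and h(2) = 68; gcd(10, 68) = 2, so d ≤ 2.
We prove 2 | -2^m + 2·6^m for all m ≥ 1 by induction on m.
Base case (m = 1): h(1) = 10 = 2·(5), so 2 | h(1).
For the inductive step, assume it holds for an arbitrary r ≥ 1, i.e. 2 | h(r). Then
h(r+1) − 6·h(r) = (-2^(r+1) + 2·6^(r+1)) − 6·(-2^r + 2·6^r) = (-1)·2^r·(2 − 6) = (4)·2^r. Since 2 | h(r) by the inductive hypothesis, 2 | 6·h(r); and 2 | 4 since 4 = 2·2. Therefore 2 | h(r+1).
By induction, the statement is established for all m ≥ 1.
Therefore the largest such d is 2.

d = 2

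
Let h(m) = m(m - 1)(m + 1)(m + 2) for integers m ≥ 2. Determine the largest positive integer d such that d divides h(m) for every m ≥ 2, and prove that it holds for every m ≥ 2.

Computing the first values: h(2) = 24 and h(3) = 120; gcd(24, 120) = 24, so d ≤ 24.
We prove 24 | m(m - 1)(m + 1)(m + 2) for all m ≥ 2 by induction on m.
Base step (m = 2): h(2) = 24 = 24·(1), so 24 | h(2).
Inductive step: suppose the statement holds for some k ≥ 2, i.e. 24 | h(k). Then
h(k+1) − h(k) = k·(k+1)·(k+2)·(k+3) − (k-1)·k·(k+1)·(k+2) = k·(k+1)·(k+2)·[(k+3) − (k-1)] = 4·k·(k+1)·(k+2). The product of 3 consecutive integers is divisible by (3)! = 6, so h(k+1) − h(k) is divisible by 4·6 = 24. By the inductive hypothesis 24 | h(k), hence 24 | h(k+1).
Hence, by induction on m, the claim holds for every m ≥ 2.
Therefore the largest such d is 24.

d = 24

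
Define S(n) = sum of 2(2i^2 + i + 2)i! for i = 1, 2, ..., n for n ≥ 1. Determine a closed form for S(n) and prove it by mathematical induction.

S(n) = (4n + 2)(n + 1)! - 2

We claim S(n) = (4n + 2)(n + 1)! - 2 for all n ≥ 1.
When n = 1: S(1) = 10, and the closed form gives 10. They agree.
Suppose the result is true for n = i, so S(i) = (4i + 2)(i + 1)! - 2.
Then S(i+1) = S(i) + (2(2i^2 + 5i + 5)(i + 1)!) = ((4i + 2)(i + 1)! - 2) + (2(2i^2 + 5i + 5)(i + 1)!).
Simplifying, S(i+1) = (4(i+1) + 2)((i+1) + 1)! - 2,
which is the closed form with n = i+1.
This completes the induction.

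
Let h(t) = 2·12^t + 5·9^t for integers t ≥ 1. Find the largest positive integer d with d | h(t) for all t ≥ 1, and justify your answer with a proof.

Computing the first values: h(1) = 69 and h(2) = 693; gcd(69, 693) = 3, so d ≤ 3.
We prove 3 | 2·12^t + 5·9^t for all t ≥ 1 by induction on t.
Base step (t = 1): h(1) = 69 = 3·(23), so 3 | h(1).
Inductive step: assume the claim holds for t = r, i.e. 3 | h(r). Then
h(r+1) − 12·h(r) = (2·12^(r+1) + 5·9^(r+1)) − 12·(2·12^r + 5·9^r) = (5)·9^r·(9 − 12) = (-15)·9^r. Since 3 | h(r) by the inductive hypothesis, 3 | 12·h(r); and 3 | -15 since -15 = 3·-5. Therefore 3 | h(r+1).
By induction, the statement is established for all t ≥ 1.
Therefore the largest such d is 3.

d = 3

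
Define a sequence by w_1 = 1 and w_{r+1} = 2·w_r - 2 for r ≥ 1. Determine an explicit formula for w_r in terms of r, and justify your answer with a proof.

w_r = -2^(r - 1) + 2

Computing the first terms: w_1 = 1, w_2 = 0, w_3 = -2. This suggests w_r = -2^(r - 1) + 2.
For the base case r = 1: the formula gives 1 = 1 = w_1.
Inductive step: assume the claim holds for r = p, so w_p = -2^(p - 1) + 2.
Then w_{p+1} = 2·w_p - 2 = 2·(-2^(p - 1) + 2) - 2 = -2^p + 2 = -2^((p+1) - 1) + 2,
which is the claimed formula at r = p+1.
This completes the induction.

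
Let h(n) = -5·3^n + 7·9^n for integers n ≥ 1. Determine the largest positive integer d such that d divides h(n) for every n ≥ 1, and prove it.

Computing the first values: h(1) = 48 and h(2) = 522; gcd(48, 522) = 6, so d ≤ 6.
We prove 6 | -5·3^n + 7·9^n for all n ≥ 1 by induction on n.
Base step (n = 1): h(1) = 48 = 6·(8), so 6 | h(1).
Inductive step: suppose the statement holds for some p ≥ 1, i.e. 6 | h(p). Then
h(p+1) − 9·h(p) = (-5·3^(p+1) + 7·9^(p+1)) − 9·(-5·3^p + 7·9^p) = (-5)·3^p·(3 − 9) = (30)·3^p. Since 6 | h(p) by the inductive hypothesis, 6 | 9·h(p); and 6 | 30 since 30 = 6·5. Therefore 6 | h(p+1).
By induction, the statement is established for all n ≥ 1.
Therefore the largest such d is 6.

d = 6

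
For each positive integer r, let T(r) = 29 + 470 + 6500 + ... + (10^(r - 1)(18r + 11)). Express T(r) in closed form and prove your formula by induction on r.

T(r) = 10^r(2r + 1) - 1

We claim T(r) = 10^r(2r + 1) - 1 for all r ≥ 1.
Base step (r = 1): T(1) = 29, and the closed form gives 29. They agree.
Inductive step: assume the claim holds for r = p, so T(p) = 10^p(2p + 1) - 1.
Then T(p+1) = T(p) + (10^p(18p + 29)) = (10^p(2p + 1) - 1) + (10^p(18p + 29)).
Simplifying, T(p+1) = 20·10^p·p + 30·10^p - 1 = 10^(p+1)(2(p+1) + 1) - 1,
which is the closed form with r = p+1.
Hence, by induction on r, the claim holds for every r ≥ 1.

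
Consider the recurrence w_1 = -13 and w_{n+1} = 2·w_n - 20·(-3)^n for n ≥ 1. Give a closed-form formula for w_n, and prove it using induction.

Computing the first terms: w_1 = -13, w_2 = 34, w_3 = -112. This suggests w_n = 4(-3)^n - 2^(n - 1).
Base case (n = 1): the formula gives -13 = -13 = w_1.
Inductive step: suppose the statement holds for some k ≥ 1, so w_k = 4(-3)^k - 2^(k - 1).
Then w_{k+1} = 2·w_k - 20·(-3)^k = 2·(4(-3)^k - 2^(k - 1)) - 20·(-3)^k = 4(-3)^(k + 1) - 2^k = 4(-3)^(k+1) - 2^((k+1) - 1),
which is the claimed formula at n = k+1.
By the principle of mathematical induction, the result holds for all n ≥ 1.

w_n = 4(-3)^n - 2^(n - 1)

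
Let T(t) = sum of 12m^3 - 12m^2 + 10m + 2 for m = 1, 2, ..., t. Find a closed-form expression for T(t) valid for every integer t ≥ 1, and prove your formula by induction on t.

T(t) = t(3t^3 + 2t^2 + 2t + 5)

We claim T(t) = t(3t^3 + 2t^2 + 2t + 5) for all t ≥ 1.
When t = 1: T(1) = 12, and the closed form gives 12. They agree.
Suppose the result is true for t = m, so T(m) = m(3m^3 + 2m^2 + 2m + 5).
Then T(m+1) = T(m) + (12m^3 + 24m^2 + 22m + 12) = (m(3m^3 + 2m^2 + 2m + 5)) + (12m^3 + 24m^2 + 22m + 12).
Simplifying, T(m+1) = (m + 1)(3m^3 + 11m^2 + 15m + 12) = (m+1)(3(m+1)^3 + 2(m+1)^2 + 2(m+1) + 5),
which is the closed form with t = m+1.
Hence, by induction on t, the claim holds for every t ≥ 1.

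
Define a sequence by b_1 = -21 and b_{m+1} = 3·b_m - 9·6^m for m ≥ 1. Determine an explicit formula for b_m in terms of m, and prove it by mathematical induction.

b_m = -3^m - 3·6^m

Computing the first terms: b_1 = -21, b_2 = -117, b_3 = -675. This suggests b_m = -3^m - 3·6^m.
When m = 1: the formula gives -21 = -21 = b_1.
For the inductive step, assume it holds for an arbitrary k ≥ 1, so b_k = -3^k - 3·6^k.
Then b_{k+1} = 3·b_k - 9·6^k = 3·(-3^k - 3·6^k) - 9·6^k = -3^(k + 1) - 3·6^(k + 1),
which is the claimed formula at m = k+1.
By induction, the statement is established for all m ≥ 1.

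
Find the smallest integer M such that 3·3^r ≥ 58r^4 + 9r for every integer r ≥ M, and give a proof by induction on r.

At r = 11: 531441 < 849277, so the inequality fails and M ≥ 12. We prove 3·3^r ≥ 58r^4 + 9r for all r ≥ 12.
Base case (r = 12): 3·3^r = 1594323 and 58r^4 + 9r = 1202796, so 1594323 ≥ 1202796.
Suppose the result is true for r = i, so 3·3^i ≥ 58i^4 + 9i.
Then 3·3^(i + 1) = 3·(3·3^i) ≥ 3·(58i^4 + 9i).
Also, for i ≥ 12 we have 3·(58i^4 + 9i) ≥ 58(i+1)^4 + 9(i+1), since 3·(58i^4 + 9i) − (58(i+1)^4 + 9(i+1)) = 116i^4 - 232i^3 - 348i^2 - 214i - 67, which is nonnegative for all i ≥ 12.
Combining, 3·3^(i + 1) ≥ 58(i+1)^4 + 9(i+1).
Hence, by induction on r, the claim holds for every r ≥ 12.
Hence the smallest such M is 12.

M = 12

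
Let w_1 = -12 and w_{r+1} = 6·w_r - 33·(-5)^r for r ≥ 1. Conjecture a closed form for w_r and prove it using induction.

w_r = 3(-5)^r + 3·6^(r - 1)

Computing the first terms: w_1 = -12, w_2 = 93, w_3 = -267. This suggests w_r = 3(-5)^r + 3·6^(r - 1).
Base case (r = 1): the formula gives -12 = -12 = w_1.
Inductive step: suppose the statement holds for some p ≥ 1, so w_p = 3(-5)^p + 3·6^(p - 1).
Then w_{p+1} = 6·w_p - 33·(-5)^p = 6·(3(-5)^p + 3·6^(p - 1)) - 33·(-5)^p = 3(-5)^(p + 1) + 3·6^p = 3(-5)^(p+1) + 3·6^((p+1) - 1),
which is the claimed formula at r = p+1.
Hence, by induction on r, the claim holds for every r ≥ 1.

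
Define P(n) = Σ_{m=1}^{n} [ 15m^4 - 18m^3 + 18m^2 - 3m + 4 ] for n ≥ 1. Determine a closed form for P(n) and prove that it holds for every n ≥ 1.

P(n) = n(3n^4 + 3n^3 + 2n^2 + 3n + 5)

We claim P(n) = n(3n^4 + 3n^3 + 2n^2 + 3n + 5) for all n ≥ 1.
For the base case n = 1: P(1) = 16, and the closed form gives 16. They agree.
Suppose the result is true for n = m, so P(m) = m(3m^4 + 3m^3 + 2m^2 + 3m + 5).
Then P(m+1) = P(m) + (15m^4 + 42m^3 + 54m^2 + 39m + 16) = (m(3m^4 + 3m^3 + 2m^2 + 3m + 5)) + (15m^4 + 42m^3 + 54m^2 + 39m + 16).
Simplifying, P(m+1) = (m + 1)(3m^4 + 15m^3 + 29m^2 + 28m + 16) = (m+1)(3(m+1)^4 + 3(m+1)^3 + 2(m+1)^2 + 3(m+1) + 5),
which is the closed form with n = m+1.
Hence, by induction on n, the claim holds for every n ≥ 1.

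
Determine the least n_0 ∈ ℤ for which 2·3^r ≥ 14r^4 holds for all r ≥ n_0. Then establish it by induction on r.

n_0 = 11

At r = 10: 118098 < 140000, so the inequality fails and n_0 ≥ 11. We prove 2·3^r ≥ 14r^4 for all r ≥ 11.
When r = 11: 2·3^r = 354294 and 14r^4 = 204974, so 354294 ≥ 204974.
Suppose the result is true for r = p, so 2·3^p ≥ 14p^4.
Then 2·3^(p + 1) = 3·(2·3^p) ≥ 3·(14p^4).
Also, for p ≥ 11 we have 3·(14p^4) ≥ 14(p+1)^4, since 3 ≥ (1 + 1/p)^4 for all p ≥ 11.
Combining, 2·3^(p + 1) ≥ 14(p+1)^4.
By the principle of mathematical induction, the result holds for all r ≥ 11.
Hence the smallest such n_0 is 11.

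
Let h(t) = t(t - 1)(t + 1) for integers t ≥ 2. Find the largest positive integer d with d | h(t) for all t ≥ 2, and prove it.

d = 6

Computing the first values: h(2) = 6 and h(3) = 24; gcd(6, 24) = 6, so d ≤ 6.
We prove 6 | t(t - 1)(t + 1) for all t ≥ 2 by induction on t.
Base case (t = 2): h(2) = 6 = 6·(1), so 6 | h(2).
Inductive step: assume the claim holds for t = j, i.e. 6 | h(j). Then
h(j+1) − h(j) = j·(j+1)·(j+2) − (j-1)·j·(j+1) = j·(j+1)·[(j+2) − (j-1)] = 3·j·(j+1). The product of 2 consecutive integers is divisible by (2)! = 2, so h(j+1) − h(j) is divisible by 3·2 = 6. By the inductive hypothesis 6 | h(j), hence 6 | h(j+1).
By the principle of mathematical induction, the result holds for all t ≥ 2.
Therefore the largest such d is 6.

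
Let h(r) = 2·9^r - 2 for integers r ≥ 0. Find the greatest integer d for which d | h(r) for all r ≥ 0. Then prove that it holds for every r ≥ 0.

d = 16

Computing the first values: h(0) = 0 and h(1) = 16; gcd(0, 16) = 16, so d ≤ 16.
We prove 16 | 2·9^r - 2 for all r ≥ 0 by induction on r.
Base step (r = 0): h(0) = 0 = 16·(0), so 16 | h(0).
Suppose the result is true for r = m, i.e. 16 | h(m). Then
h(m+1) = 2·9^(m+1) - 2 = 9·(2·9^m - 2) + 16 = 9·h(m) + 16. The first term is divisible by 16 by the inductive hypothesis, and 16 is divisible by 16. Hence 16 | h(m+1).
By the principle of mathematical induction, the result holds for all r ≥ 0.
Therefore the largest such d is 16.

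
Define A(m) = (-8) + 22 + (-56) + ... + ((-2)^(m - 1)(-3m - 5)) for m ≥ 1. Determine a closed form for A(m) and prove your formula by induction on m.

We claim A(m) = (-2)^m(m + 2) - 2 for all m ≥ 1.
When m = 1: A(1) = -8, and the closed form gives -8. They agree.
Inductive step: assume the claim holds for m = i, so A(i) = (-2)^i(i + 2) - 2.
Then A(i+1) = A(i) + ((-2)^i(-3i - 8)) = ((-2)^i(i + 2) - 2) + ((-2)^i(-3i - 8)).
Simplifying, A(i+1) = -2(-2)^i·i - 6(-2)^i - 2 = (-2)^(i+1)((i+1) + 2) - 2,
which is the closed form with m = i+1.
Hence, by induction on m, the claim holds for every m ≥ 1.

A(m) = (-2)^m(m + 2) - 2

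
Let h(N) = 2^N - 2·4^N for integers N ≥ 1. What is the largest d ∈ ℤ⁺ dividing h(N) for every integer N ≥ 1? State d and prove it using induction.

d = 2

Computing the first values: h(1) = -6 and h(2) = -28; gcd(-6, -28) = 2, so d ≤ 2.
We prove 2 | 2^N - 2·4^N for all N ≥ 1 by induction on N.
Base step (N = 1): h(1) = -6 = 2·(-3), so 2 | h(1).
Inductive step: suppose the statement holds for some k ≥ 1, i.e. 2 | h(k). Then
h(k+1) − 4·h(k) = (2^(k+1) - 2·4^(k+1)) − 4·(2^k - 2·4^k) = (1)·2^k·(2 − 4) = (-2)·2^k. Since 2 | h(k) by the inductive hypothesis, 2 | 4·h(k); and 2 | -2 since -2 = 2·-1. Therefore 2 | h(k+1).
This completes the induction.
Therefore the largest such d is 2.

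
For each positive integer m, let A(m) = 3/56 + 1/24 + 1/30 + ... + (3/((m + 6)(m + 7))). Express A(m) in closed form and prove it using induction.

A(m) = 3m/(7(m + 7))

We claim A(m) = 3m/(7(m + 7)) for all m ≥ 1.
Base step (m = 1): A(1) = 3/56, and the closed form gives 3/56. They agree.
Inductive step: suppose the statement holds for some k ≥ 1, so A(k) = 3k/(7(k + 7)).
Then A(k+1) = A(k) + (3/((k + 7)(k + 8))) = (3k/(7(k + 7))) + (3/((k + 7)(k + 8))).
Simplifying, A(k+1) = 3(k + 1)/(7(k + 8)) = 3(k+1)/(7((k+1) + 7)),
which is the closed form with m = k+1.
By induction, the statement is established for all m ≥ 1.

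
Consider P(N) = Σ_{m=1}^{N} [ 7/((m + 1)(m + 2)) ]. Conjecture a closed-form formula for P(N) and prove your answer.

P(N) = 7N/(2(N + 2))

We claim P(N) = 7N/(2(N + 2)) for all N ≥ 1.
For the base case N = 1: P(1) = 7/6, and the closed form gives 7/6. They agree.
Inductive step: suppose the statement holds for some m ≥ 1, so P(m) = 7m/(2(m + 2)).
Then P(m+1) = P(m) + (7/((m + 2)(m + 3))) = (7m/(2(m + 2))) + (7/((m + 2)(m + 3))).
Simplifying, P(m+1) = 7(m + 1)/(2(m + 3)) = 7(m+1)/(2((m+1) + 2)),
which is the closed form with N = m+1.
Hence, by induction on N, the claim holds for every N ≥ 1.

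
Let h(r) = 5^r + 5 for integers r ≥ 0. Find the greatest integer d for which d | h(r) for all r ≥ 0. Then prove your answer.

d = 2

Computing the first values: h(0) = 6 and h(1) = 10; gcd(6, 10) = 2, so d ≤ 2.
We prove 2 | 5^r + 5 for all r ≥ 0 by induction on r.
Base step (r = 0): h(0) = 6 = 2·(3), so 2 | h(0).
Suppose the result is true for r = m, i.e. 2 | h(m). Then
h(m+1) = 5^(m+1) + 5 = 5·(5^m + 5) - 20 = 5·h(m) - 20. The first term is divisible by 2 by the inductive hypothesis, and -20 is divisible by 2. Hence 2 | h(m+1).
By induction, the statement is established for all r ≥ 0.
Therefore the largest such d is 2.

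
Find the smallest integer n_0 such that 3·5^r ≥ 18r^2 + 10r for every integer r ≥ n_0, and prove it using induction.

n_0 = 3

At r = 2: 75 < 92, so the inequality fails and n_0 ≥ 3. We prove 3·5^r ≥ 18r^2 + 10r for all r ≥ 3.
When r = 3: 3·5^r = 375 and 18r^2 + 10r = 192, so 375 ≥ 192.
Inductive step: assume the claim holds for r = m, so 3·5^m ≥ 18m^2 + 10m.
Then 3·5^(m + 1) = 5·(3·5^m) ≥ 5·(18m^2 + 10m).
Also, for m ≥ 3 we have 5·(18m^2 + 10m) ≥ 18(m+1)^2 + 10(m+1), since 5·(18m^2 + 10m) − (18(m+1)^2 + 10(m+1)) = 72m^2 + 4m - 28, which is nonnegative for all m ≥ 3.
Combining, 3·5^(m + 1) ≥ 18(m+1)^2 + 10(m+1).
Hence, by induction on r, the claim holds for every r ≥ 3.
Hence the smallest such n_0 is 3.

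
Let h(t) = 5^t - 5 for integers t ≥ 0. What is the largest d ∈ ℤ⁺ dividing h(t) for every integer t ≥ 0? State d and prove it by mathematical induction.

Computing the first values: h(0) = -4 and h(1) = 0; gcd(-4, 0) = 4, so d ≤ 4.
We prove 4 | 5^t - 5 for all t ≥ 0 by induction on t.
Base step (t = 0): h(0) = -4 = 4·(-1), so 4 | h(0).
Inductive step: suppose the statement holds for some i ≥ 0, i.e. 4 | h(i). Then
h(i+1) = 5^(i+1) - 5 = 5·(5^i - 5) + 20 = 5·h(i) + 20. The first term is divisible by 4 by the inductive hypothesis, and 20 is divisible by 4. Hence 4 | h(i+1).
By induction, the statement is established for all t ≥ 0.
Therefore the largest such d is 4.

d = 4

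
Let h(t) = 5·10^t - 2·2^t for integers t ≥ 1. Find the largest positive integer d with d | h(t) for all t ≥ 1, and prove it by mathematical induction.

Computing the first values: h(1) = 46 and h(2) = 492; gcd(46, 492) = 2, so d ≤ 2.
We prove 2 | 5·10^t - 2·2^t for all t ≥ 1 by induction on t.
Base case (t = 1): h(1) = 46 = 2·(23), so 2 | h(1).
Suppose the result is true for t = k, i.e. 2 | h(k). Then
h(k+1) − 10·h(k) = (5·10^(k+1) - 2·2^(k+1)) − 10·(5·10^k - 2·2^k) = (-2)·2^k·(2 − 10) = (16)·2^k. Since 2 | h(k) by the inductive hypothesis, 2 | 10·h(k); and 2 | 16 since 16 = 2·8. Therefore 2 | h(k+1).
This completes the induction.
Therefore the largest such d is 2.

d = 2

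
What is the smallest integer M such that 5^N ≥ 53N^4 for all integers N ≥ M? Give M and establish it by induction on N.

At N = 7: 78125 < 127253, so the inequality fails and M ≥ 8. We prove 5^N ≥ 53N^4 for all N ≥ 8.
Base step (N = 8): 5^N = 390625 and 53N^4 = 217088, so 390625 ≥ 217088.
Inductive step: suppose the statement holds for some j ≥ 8, so 5^j ≥ 53j^4.
Then 5^(j + 1) = 5·(5^j) ≥ 5·(53j^4).
Also, for j ≥ 8 we have 5·(53j^4) ≥ 53(j+1)^4, since 5 ≥ (1 + 1/j)^4 for all j ≥ 8.
Combining, 5^(j + 1) ≥ 53(j+1)^4.
Hence, by induction on N, the claim holds for every N ≥ 8.
Hence the smallest such M is 8.

M = 8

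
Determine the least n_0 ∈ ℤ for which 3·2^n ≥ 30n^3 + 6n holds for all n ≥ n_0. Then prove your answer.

At n = 15: 98304 < 101340, so the inequality fails and n_0 ≥ 16. We prove 3·2^n ≥ 30n^3 + 6n for all n ≥ 16.
For the base case n = 16: 3·2^n = 196608 and 30n^3 + 6n = 122976, so 196608 ≥ 122976.
Suppose the result is true for n = r, so 3·2^r ≥ 30r^3 + 6r.
Then 3·2^(r + 1) = 2·(3·2^r) ≥ 2·(30r^3 + 6r).
Also, for r ≥ 16 we have 2·(30r^3 + 6r) ≥ 30(r+1)^3 + 6(r+1), since 2·(30r^3 + 6r) − (30(r+1)^3 + 6(r+1)) = 30r^3 - 90r^2 - 84r - 36, which is nonnegative for all r ≥ 16.
Combining, 3·2^(r + 1) ≥ 30(r+1)^3 + 6(r+1).
This completes the induction.
Hence the smallest such n_0 is 16.

n_0 = 16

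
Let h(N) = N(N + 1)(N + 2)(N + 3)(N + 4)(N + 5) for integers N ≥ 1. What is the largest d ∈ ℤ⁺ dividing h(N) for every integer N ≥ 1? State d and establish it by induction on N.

d = 720

Computing the first values: h(1) = 720 and h(2) = 5040; gcd(720, 5040) = 720, so d ≤ 720.
We prove 720 | N(N + 1)(N + 2)(N + 3)(N + 4)(N + 5) for all N ≥ 1 by induction on N.
For the base case N = 1: h(1) = 720 = 720·(1), so 720 | h(1).
Inductive step: assume the claim holds for N = p, i.e. 720 | h(p). Then
h(p+1) − h(p) = (p+1)·(p+2)·(p+3)·(p+4)·(p+5)·(p+6) − p·(p+1)·(p+2)·(p+3)·(p+4)·(p+5) = (p+1)·(p+2)·(p+3)·(p+4)·(p+5)·[(p+6) − p] = 6·(p+1)·(p+2)·(p+3)·(p+4)·(p+5). The product of 5 consecutive integers is divisible by (5)! = 120, so h(p+1) − h(p) is divisible by 6·120 = 720. By the inductive hypothesis 720 | h(p), hence 720 | h(p+1).
This completes the induction.
Therefore the largest such d is 720.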